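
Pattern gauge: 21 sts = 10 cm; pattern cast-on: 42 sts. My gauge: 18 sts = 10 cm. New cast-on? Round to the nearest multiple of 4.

Scale factor = 18 / 21 = 0.857.
42 × 18 / 21 = 36.00 sts.

36 stitches.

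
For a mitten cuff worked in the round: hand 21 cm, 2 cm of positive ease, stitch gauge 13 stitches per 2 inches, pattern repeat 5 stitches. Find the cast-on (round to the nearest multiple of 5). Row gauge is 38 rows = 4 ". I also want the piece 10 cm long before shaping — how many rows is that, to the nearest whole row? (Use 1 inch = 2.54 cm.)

Finished = 21 + 2 = 23 cm.
23 cm × 1/2.54 = 9.06 inches.
13/2 = 6.5 sts per in; 9.06 × 6.5 = 58.86 sts.
Nearest multiple of 5 → 60.
10 cm = 3.94 inches; × 9.5 = 37.40 → 37 rows.

Cast on 60 stitches; work 37 rows.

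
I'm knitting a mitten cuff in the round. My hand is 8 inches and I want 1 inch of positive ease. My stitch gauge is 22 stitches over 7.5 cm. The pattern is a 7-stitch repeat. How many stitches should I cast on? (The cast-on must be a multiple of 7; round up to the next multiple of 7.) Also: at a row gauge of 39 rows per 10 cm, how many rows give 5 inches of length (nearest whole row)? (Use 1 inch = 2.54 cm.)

Finished = 8 + 1 = 9 inches.
9 inches × 2.54 = 22.86 cm.
22/7.5 = 2.933 sts per cm; 22.86 × 2.933 = 67.06 sts.
Next multiple of 7 → 70.
5 inches = 12.70 cm; × 3.9 = 49.53 → 50 rows.

Cast on 70 stitches; work 50 rows.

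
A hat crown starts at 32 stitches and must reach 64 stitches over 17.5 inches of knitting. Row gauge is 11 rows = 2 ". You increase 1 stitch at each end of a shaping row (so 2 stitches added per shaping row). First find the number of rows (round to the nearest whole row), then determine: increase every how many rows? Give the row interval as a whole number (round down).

Increase every 6th row.

Rows = 17.5 × 5.5 = 96.2 → 96 rows.
Stitches to add: 32 → 16 shaping rows (at 2 st each).
96 / 16 = 6.00 → every 6 rows.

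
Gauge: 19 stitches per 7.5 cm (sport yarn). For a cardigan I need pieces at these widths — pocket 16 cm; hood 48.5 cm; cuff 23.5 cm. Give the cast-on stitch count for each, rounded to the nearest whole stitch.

Rate = 19/7.5 = 2.533 sts per cm.
pocket: 16 × 2.533 = 40.53 → 41.
hood: 48.5 × 2.533 = 122.87 → 123.
cuff: 23.5 × 2.533 = 59.53 → 60.

pocket 41; hood 123; cuff 60.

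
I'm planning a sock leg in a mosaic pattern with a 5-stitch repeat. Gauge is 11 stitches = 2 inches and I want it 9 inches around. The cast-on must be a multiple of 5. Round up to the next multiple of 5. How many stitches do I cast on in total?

11 / 2 = 5.5 sts per inch.
9 × 5.5 = 49.50 sts.
Next multiple of 5: 50.

CO 50 sts.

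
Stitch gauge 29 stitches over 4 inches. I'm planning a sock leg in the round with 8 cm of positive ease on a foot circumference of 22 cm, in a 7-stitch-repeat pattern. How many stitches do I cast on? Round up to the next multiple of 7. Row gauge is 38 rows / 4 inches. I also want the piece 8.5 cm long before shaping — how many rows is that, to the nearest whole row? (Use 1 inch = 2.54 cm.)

Finished = 22 + 8 = 30 cm.
30 cm × 1/2.54 = 11.81 inches.
29/4 = 7.25 sts per in; 11.81 × 7.25 = 85.63 sts.
Next multiple of 7 → 91.
8.5 cm = 3.35 inches; × 9.5 = 31.79 → 32 rows.

Cast on 91 stitches; work 32 rows.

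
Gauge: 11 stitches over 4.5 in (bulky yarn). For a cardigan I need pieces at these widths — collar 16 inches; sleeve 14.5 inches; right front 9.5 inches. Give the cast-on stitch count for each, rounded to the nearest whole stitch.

collar 39; sleeve 35; right front 23.

Rate = 11/4.5 = 2.444 sts per in.
collar: 16 × 2.444 = 39.11 → 39.
sleeve: 14.5 × 2.444 = 35.44 → 35.
right front: 9.5 × 2.444 = 23.22 → 23.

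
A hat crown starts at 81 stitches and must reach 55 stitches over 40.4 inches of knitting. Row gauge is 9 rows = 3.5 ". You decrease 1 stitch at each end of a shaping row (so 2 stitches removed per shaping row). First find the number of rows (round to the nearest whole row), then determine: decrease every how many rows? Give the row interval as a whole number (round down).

Decrease every 8th row.

Rows = 40.4 × 2.571 = 103.9 → 104 rows.
Stitches to remove: 26 → 13 shaping rows (at 2 st each).
104 / 13 = 8.00 → every 8 rows.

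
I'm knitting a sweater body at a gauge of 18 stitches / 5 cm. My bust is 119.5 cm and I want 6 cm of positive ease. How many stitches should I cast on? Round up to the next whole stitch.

Finished = 119.5 + 6 = 125.5 cm.
18 / 5 = 3.6 sts per cm.
125.50 × 3.6 = 451.80 sts.
→ 452 sts.

Cast on 452 stitches.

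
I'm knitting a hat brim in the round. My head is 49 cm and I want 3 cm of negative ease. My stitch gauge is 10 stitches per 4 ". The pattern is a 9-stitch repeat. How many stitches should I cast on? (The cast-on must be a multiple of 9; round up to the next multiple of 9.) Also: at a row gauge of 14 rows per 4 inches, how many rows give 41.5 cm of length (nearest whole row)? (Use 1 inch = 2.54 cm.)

Finished = 49 − 3 = 46 cm.
46 cm × 1/2.54 = 18.11 inches.
10/4 = 2.5 sts per in; 18.11 × 2.5 = 45.28 sts.
Next multiple of 9 → 54.
41.5 cm = 16.34 inches; × 3.5 = 57.19 → 57 rows.

Cast on 54 stitches; work 57 rows.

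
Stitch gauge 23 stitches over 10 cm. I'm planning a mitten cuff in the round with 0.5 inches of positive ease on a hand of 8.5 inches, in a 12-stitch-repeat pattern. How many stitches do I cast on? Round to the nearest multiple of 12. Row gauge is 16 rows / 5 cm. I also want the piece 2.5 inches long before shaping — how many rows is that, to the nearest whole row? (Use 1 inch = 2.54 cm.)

Finished = 8.5 + 0.5 = 9 inches.
9 inches × 2.54 = 22.86 cm.
23/10 = 2.3 sts per cm; 22.86 × 2.3 = 52.58 sts.
Nearest multiple of 12 → 48.
2.5 inches = 6.35 cm; × 3.2 = 20.32 → 20 rows.

Cast on 48 stitches; work 20 rows.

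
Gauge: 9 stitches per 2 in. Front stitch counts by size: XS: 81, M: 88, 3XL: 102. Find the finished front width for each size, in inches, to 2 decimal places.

XS 18.00 inches; M 19.56 inches; 3XL 22.67 inches.

9/2 = 4.5 sts per in.
XS: 81 / 4.5 = 18.000 → 18.00 in.
M: 88 / 4.5 = 19.556 → 19.56 in.
3XL: 102 / 4.5 = 22.667 → 22.67 in.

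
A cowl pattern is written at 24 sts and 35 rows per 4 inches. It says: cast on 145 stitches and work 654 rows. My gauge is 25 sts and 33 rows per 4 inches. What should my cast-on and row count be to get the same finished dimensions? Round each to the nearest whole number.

Stitches: 145 × 25/24 = 151.04 → 151.
Rows: 654 × 33/35 = 616.63 → 617.

Cast on 151 stitches; work 617 rows.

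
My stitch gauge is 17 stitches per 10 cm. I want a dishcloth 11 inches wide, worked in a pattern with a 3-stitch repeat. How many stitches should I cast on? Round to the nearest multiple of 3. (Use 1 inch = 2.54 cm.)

11 in = 11 × 2.54 = 27.94 cm.
17 / 10 = 1.7 sts/cm.
27.94 × 1.7 = 47.50 sts.
→ 48.

48 stitches.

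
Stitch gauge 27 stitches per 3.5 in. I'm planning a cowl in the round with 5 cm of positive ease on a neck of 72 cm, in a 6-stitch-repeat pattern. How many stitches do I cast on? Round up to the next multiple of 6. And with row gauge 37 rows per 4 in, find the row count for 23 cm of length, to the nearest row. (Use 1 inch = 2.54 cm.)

Finished = 72 + 5 = 77 cm.
77 cm × 1/2.54 = 30.31 inches.
27/3.5 = 7.714 sts per in; 30.31 × 7.714 = 233.86 sts.
Next multiple of 6 → 234.
23 cm = 9.06 inches; × 9.25 = 83.76 → 84 rows.

Cast on 234 stitches; work 84 rows.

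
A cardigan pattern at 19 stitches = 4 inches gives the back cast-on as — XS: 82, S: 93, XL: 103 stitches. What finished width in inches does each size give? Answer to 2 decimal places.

XS 17.26 inches; S 19.58 inches; XL 21.68 inches.

19/4 = 4.75 sts per in.
XS: 82 / 4.75 = 17.263 → 17.26 in.
S: 93 / 4.75 = 19.579 → 19.58 in.
XL: 103 / 4.75 = 21.684 → 21.68 in.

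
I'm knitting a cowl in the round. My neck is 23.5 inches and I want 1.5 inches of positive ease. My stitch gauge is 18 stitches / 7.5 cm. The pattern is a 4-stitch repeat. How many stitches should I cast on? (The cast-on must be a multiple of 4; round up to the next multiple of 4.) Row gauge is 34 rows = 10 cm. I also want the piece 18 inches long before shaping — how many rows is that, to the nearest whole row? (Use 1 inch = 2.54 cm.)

Finished = 23.5 + 1.5 = 25 inches.
25 inches × 2.54 = 63.50 cm.
18/7.5 = 2.4 sts per cm; 63.50 × 2.4 = 152.40 sts.
Next multiple of 4 → 156.
18 inches = 45.72 cm; × 3.4 = 155.45 → 155 rows.

Cast on 156 stitches; work 155 rows.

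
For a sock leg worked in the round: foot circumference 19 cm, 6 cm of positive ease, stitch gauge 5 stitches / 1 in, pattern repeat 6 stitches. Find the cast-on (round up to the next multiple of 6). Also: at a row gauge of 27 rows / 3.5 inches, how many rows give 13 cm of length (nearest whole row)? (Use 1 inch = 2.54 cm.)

Finished = 19 + 6 = 25 cm.
25 cm × 1/2.54 = 9.84 inches.
5/1 = 5 sts per in; 9.84 × 5 = 49.21 sts.
Next multiple of 6 → 54.
13 cm = 5.12 inches; × 7.714 = 39.48 → 39 rows.

Cast on 54 stitches; work 39 rows.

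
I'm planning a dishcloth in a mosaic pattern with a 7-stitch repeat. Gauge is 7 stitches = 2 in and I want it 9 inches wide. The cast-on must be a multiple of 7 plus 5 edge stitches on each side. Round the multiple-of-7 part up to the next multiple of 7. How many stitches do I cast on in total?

7 / 2 = 3.5 sts per inch.
9 × 3.5 = 31.50 sts.
Less 10 edge sts → 21.50 for the repeat.
Next multiple of 7: 28.
Add back 10 edge sts → 38.

38 stitches.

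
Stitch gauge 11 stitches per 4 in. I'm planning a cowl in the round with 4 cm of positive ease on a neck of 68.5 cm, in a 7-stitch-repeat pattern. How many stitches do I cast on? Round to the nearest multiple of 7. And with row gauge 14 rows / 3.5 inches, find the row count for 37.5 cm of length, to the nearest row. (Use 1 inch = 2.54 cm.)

Finished = 68.5 + 4 = 72.5 cm.
72.5 cm × 1/2.54 = 28.54 inches.
11/4 = 2.75 sts per in; 28.54 × 2.75 = 78.49 sts.
Nearest multiple of 7 → 77.
37.5 cm = 14.76 inches; × 4 = 59.06 → 59 rows.

Cast on 77 stitches; work 59 rows.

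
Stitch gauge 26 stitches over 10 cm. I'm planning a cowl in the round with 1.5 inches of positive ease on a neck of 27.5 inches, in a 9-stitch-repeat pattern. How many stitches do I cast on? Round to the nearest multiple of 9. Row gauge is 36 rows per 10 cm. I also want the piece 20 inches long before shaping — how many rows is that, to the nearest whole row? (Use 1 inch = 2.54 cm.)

Cast on 189 stitches; work 183 rows.

Finished = 27.5 + 1.5 = 29 inches.
29 inches × 2.54 = 73.66 cm.
26/10 = 2.6 sts per cm; 73.66 × 2.6 = 191.52 sts.
Nearest multiple of 9 → 189.
20 inches = 50.80 cm; × 3.6 = 182.88 → 183 rows.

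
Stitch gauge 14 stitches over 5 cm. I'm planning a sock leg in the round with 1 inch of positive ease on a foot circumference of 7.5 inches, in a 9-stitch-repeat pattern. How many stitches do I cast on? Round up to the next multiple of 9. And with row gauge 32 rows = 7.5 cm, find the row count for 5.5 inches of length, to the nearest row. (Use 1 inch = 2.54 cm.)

Finished = 7.5 + 1 = 8.5 inches.
8.5 inches × 2.54 = 21.59 cm.
14/5 = 2.8 sts per cm; 21.59 × 2.8 = 60.45 sts.
Next multiple of 9 → 63.
5.5 inches = 13.97 cm; × 4.267 = 59.61 → 60 rows.

Cast on 63 stitches; work 60 rows.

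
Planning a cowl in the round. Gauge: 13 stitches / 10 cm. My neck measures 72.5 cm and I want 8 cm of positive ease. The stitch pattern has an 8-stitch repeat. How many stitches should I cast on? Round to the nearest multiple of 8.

CO 104 sts.

Finished = 72.5 + 8 = 80.5 cm.
13 / 10 = 1.3 sts/cm.
80.5 × 1.3 = 104.65 sts.
Nearest multiple of 8: 104.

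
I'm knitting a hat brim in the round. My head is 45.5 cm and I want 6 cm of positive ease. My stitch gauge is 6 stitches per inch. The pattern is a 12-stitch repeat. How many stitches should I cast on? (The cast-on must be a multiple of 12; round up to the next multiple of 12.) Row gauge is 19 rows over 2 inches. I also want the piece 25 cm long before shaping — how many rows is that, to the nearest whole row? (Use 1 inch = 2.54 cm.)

Finished = 45.5 + 6 = 51.5 cm.
51.5 cm × 1/2.54 = 20.28 inches.
6/1 = 6 sts per in; 20.28 × 6 = 121.65 sts.
Next multiple of 12 → 132.
25 cm = 9.84 inches; × 9.5 = 93.50 → 94 rows.

Cast on 132 stitches; work 94 rows.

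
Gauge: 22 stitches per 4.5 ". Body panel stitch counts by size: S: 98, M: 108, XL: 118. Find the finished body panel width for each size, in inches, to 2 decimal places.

S 20.05 inches; M 22.09 inches; XL 24.14 inches.

22/4.5 = 4.889 sts per in.
S: 98 / 4.889 = 20.045 → 20.05 in.
M: 108 / 4.889 = 22.091 → 22.09 in.
XL: 118 / 4.889 = 24.136 → 24.14 in.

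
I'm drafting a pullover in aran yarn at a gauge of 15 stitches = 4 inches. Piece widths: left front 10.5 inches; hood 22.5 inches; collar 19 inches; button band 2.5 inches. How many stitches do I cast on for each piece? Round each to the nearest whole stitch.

Rate = 15/4 = 3.75 sts per in.
left front: 10.5 × 3.75 = 39.38 → 39.
hood: 22.5 × 3.75 = 84.38 → 84.
collar: 19 × 3.75 = 71.25 → 71.
button band: 2.5 × 3.75 = 9.38 → 9.

left front 39; hood 84; collar 71; button band 9.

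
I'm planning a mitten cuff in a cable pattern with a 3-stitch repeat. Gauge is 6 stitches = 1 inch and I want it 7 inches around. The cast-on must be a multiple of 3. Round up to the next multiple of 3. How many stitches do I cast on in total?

6 / 1 = 6 sts per inch.
7 × 6 = 42.00 sts.
Next multiple of 3: 42.

42 stitches.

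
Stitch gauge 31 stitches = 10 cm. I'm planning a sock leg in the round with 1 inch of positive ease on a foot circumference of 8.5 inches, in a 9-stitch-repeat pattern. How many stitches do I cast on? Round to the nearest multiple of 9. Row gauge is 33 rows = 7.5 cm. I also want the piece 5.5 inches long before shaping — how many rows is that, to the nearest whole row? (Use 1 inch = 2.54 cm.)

Cast on 72 stitches; work 61 rows.

Finished = 8.5 + 1 = 9.5 inches.
9.5 inches × 2.54 = 24.13 cm.
31/10 = 3.1 sts per cm; 24.13 × 3.1 = 74.80 sts.
Nearest multiple of 9 → 72.
5.5 inches = 13.97 cm; × 4.4 = 61.47 → 61 rows.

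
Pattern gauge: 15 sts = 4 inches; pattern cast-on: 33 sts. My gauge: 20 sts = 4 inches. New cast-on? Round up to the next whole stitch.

Scale factor = 20 / 15 = 1.333.
33 × 20 / 15 = 44.00 sts.

Cast on 44 stitches.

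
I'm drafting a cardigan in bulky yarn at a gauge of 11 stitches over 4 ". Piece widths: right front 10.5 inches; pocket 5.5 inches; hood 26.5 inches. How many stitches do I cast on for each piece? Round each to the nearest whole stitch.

right front 29; pocket 15; hood 73.

Rate = 11/4 = 2.75 sts per in.
right front: 10.5 × 2.75 = 28.88 → 29.
pocket: 5.5 × 2.75 = 15.12 → 15.
hood: 26.5 × 2.75 = 72.88 → 73.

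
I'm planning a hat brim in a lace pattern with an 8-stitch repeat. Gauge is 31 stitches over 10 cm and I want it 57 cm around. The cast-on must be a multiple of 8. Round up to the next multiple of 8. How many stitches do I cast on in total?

31 / 10 = 3.1 sts per cm.
57 × 3.1 = 176.70 sts.
Next multiple of 8: 184.

Cast on 184 stitches.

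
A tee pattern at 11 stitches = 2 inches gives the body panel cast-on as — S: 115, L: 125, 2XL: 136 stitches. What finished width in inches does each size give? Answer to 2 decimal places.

11/2 = 5.5 sts per in.
S: 115 / 5.5 = 20.909 → 20.91 in.
L: 125 / 5.5 = 22.727 → 22.73 in.
2XL: 136 / 5.5 = 24.727 → 24.73 in.

S 20.91 inches; L 22.73 inches; 2XL 24.73 inches.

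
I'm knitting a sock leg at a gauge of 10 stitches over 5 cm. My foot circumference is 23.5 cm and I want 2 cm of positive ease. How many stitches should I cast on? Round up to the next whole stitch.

CO 51 sts.

Finished = 23.5 + 2 = 25.5 cm.
10 / 5 = 2 sts per cm.
25.50 × 2 = 51.00 sts.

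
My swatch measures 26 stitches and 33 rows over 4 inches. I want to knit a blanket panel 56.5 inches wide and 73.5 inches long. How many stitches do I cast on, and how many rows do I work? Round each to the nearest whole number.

Stitch gauge = 26/4 = 6.5 sts/in; 56.5 × 6.5 = 367.25 → 367 sts.
Row gauge = 33/4 = 8.25 rows/in; 73.5 × 8.25 = 606.38 → 606 rows.

Cast on 367 stitches and work 606 rows.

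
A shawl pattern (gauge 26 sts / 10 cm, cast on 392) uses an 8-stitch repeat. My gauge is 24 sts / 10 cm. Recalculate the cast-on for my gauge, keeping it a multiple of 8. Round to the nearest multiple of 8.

392 × 24 / 26 = 361.85.
Nearest multiple of 8: 360.

CO 360 sts.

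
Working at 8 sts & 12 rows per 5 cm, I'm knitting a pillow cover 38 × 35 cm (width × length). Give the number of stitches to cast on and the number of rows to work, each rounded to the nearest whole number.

Stitch gauge = 8/5 = 1.6 sts/cm; 38 × 1.6 = 60.80 → 61 sts.
Row gauge = 12/5 = 2.4 rows/cm; 35 × 2.4 = 84.00 → 84 rows.

Cast on 61 stitches and work 84 rows.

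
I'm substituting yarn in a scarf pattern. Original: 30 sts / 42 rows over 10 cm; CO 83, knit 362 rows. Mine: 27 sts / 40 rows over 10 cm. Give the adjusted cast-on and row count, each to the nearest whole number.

Stitches: 83 × 27/30 = 74.70 → 75.
Rows: 362 × 40/42 = 344.76 → 345.

Cast on 75 stitches; work 345 rows.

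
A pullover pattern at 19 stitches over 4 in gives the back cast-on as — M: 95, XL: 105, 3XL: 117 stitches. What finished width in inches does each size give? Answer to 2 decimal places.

19/4 = 4.75 sts per in.
M: 95 / 4.75 = 20.000 → 20.00 in.
XL: 105 / 4.75 = 22.105 → 22.11 in.
3XL: 117 / 4.75 = 24.632 → 24.63 in.

M 20.00 inches; XL 22.11 inches; 3XL 24.63 inches.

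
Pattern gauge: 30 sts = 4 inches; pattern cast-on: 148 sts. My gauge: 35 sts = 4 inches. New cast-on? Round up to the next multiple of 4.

Cast on 176 stitches.

Scale factor = 35 / 30 = 1.167.
148 × 35 / 30 = 172.67 sts.
→ 176 sts.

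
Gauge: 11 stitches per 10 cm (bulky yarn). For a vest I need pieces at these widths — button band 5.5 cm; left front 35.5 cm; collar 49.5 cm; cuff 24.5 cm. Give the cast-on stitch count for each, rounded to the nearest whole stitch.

button band 6; left front 39; collar 54; cuff 27.

Rate = 11/10 = 1.1 sts per cm.
button band: 5.5 × 1.1 = 6.05 → 6.
left front: 35.5 × 1.1 = 39.05 → 39.
collar: 49.5 × 1.1 = 54.45 → 54.
cuff: 24.5 × 1.1 = 26.95 → 27.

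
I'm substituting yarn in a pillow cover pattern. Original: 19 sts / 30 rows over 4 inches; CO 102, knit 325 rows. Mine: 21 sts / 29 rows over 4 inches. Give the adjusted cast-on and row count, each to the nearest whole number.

Stitches: 102 × 21/19 = 112.74 → 113.
Rows: 325 × 29/30 = 314.17 → 314.

Cast on 113 stitches; work 314 rows.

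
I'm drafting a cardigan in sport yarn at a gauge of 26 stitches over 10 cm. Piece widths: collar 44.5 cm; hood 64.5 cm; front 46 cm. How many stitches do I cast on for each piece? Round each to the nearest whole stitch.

collar 116; hood 168; front 120.

Rate = 26/10 = 2.6 sts per cm.
collar: 44.5 × 2.6 = 115.70 → 116.
hood: 64.5 × 2.6 = 167.70 → 168.
front: 46 × 2.6 = 119.60 → 120.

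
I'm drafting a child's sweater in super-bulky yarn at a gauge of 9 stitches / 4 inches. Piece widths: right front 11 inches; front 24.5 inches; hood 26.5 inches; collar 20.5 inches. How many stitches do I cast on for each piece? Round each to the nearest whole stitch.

Rate = 9/4 = 2.25 sts per in.
right front: 11 × 2.25 = 24.75 → 25.
front: 24.5 × 2.25 = 55.12 → 55.
hood: 26.5 × 2.25 = 59.62 → 60.
collar: 20.5 × 2.25 = 46.12 → 46.

right front 25; front 55; hood 60; collar 46.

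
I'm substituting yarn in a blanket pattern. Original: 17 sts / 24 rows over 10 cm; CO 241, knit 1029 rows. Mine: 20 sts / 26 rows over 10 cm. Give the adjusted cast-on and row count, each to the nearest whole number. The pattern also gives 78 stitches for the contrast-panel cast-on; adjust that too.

Cast on 284 stitches; work 1115 rows; contrast-panel cast-on 92 stitches.

Stitches: 241 × 20/17 = 283.53 → 284.
Rows: 1029 × 26/24 = 1114.75 → 1115.
contrast-panel cast-on: 78 × 20/17 = 91.76 → 92.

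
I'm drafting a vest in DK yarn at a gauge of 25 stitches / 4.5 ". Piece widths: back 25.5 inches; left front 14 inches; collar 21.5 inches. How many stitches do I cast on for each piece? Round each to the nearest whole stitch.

back 142; left front 78; collar 119.

Rate = 25/4.5 = 5.556 sts per in.
back: 25.5 × 5.556 = 141.67 → 142.
left front: 14 × 5.556 = 77.78 → 78.
collar: 21.5 × 5.556 = 119.44 → 119.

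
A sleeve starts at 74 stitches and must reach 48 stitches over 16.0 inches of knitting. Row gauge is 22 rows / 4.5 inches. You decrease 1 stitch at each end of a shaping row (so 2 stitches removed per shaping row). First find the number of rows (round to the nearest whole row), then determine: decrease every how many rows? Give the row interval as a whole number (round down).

Decrease every 6th row.

Rows = 16.0 × 4.889 = 78.2 → 78 rows.
Stitches to remove: 26 → 13 shaping rows (at 2 st each).
78 / 13 = 6.00 → every 6 rows.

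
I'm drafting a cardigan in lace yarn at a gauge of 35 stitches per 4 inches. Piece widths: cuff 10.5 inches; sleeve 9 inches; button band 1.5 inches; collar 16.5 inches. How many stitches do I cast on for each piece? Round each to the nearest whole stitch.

Rate = 35/4 = 8.75 sts per in.
cuff: 10.5 × 8.75 = 91.88 → 92.
sleeve: 9 × 8.75 = 78.75 → 79.
button band: 1.5 × 8.75 = 13.12 → 13.
collar: 16.5 × 8.75 = 144.38 → 144.

cuff 92; sleeve 79; button band 13; collar 144.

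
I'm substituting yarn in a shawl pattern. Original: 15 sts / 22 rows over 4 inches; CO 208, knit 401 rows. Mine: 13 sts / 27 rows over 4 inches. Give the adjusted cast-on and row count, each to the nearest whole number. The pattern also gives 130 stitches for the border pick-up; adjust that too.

Cast on 180 stitches; work 492 rows; border pick-up 113 stitches.

Stitches: 208 × 13/15 = 180.27 → 180.
Rows: 401 × 27/22 = 492.14 → 492.
border pick-up: 130 × 13/15 = 112.67 → 113.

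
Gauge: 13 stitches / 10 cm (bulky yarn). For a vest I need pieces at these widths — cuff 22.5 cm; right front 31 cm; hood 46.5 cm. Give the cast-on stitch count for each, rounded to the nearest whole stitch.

Rate = 13/10 = 1.3 sts per cm.
cuff: 22.5 × 1.3 = 29.25 → 29.
right front: 31 × 1.3 = 40.30 → 40.
hood: 46.5 × 1.3 = 60.45 → 60.

cuff 29; right front 40; hood 60.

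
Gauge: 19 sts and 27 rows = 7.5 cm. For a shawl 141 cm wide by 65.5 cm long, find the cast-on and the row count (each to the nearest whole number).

Stitch gauge = 19/7.5 = 2.533 sts/cm; 141 × 2.533 = 357.20 → 357 sts.
Row gauge = 27/7.5 = 3.6 rows/cm; 65.5 × 3.6 = 235.80 → 236 rows.

Cast on 357 stitches and work 236 rows.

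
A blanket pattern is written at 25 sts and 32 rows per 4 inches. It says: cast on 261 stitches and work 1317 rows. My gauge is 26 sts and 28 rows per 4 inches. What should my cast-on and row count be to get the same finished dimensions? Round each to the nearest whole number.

Stitches: 261 × 26/25 = 271.44 → 271.
Rows: 1317 × 28/32 = 1152.38 → 1152.

Cast on 271 stitches; work 1152 rows.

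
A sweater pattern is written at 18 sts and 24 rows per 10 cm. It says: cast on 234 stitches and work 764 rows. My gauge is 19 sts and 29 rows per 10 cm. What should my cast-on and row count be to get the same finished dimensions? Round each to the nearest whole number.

Stitches: 234 × 19/18 = 247.00 → 247.
Rows: 764 × 29/24 = 923.17 → 923.

Cast on 247 stitches; work 923 rows.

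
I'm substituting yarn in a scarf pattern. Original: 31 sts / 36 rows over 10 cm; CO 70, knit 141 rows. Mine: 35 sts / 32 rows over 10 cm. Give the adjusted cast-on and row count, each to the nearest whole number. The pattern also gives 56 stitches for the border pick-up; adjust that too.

Cast on 79 stitches; work 125 rows; border pick-up 63 stitches.

Stitches: 70 × 35/31 = 79.03 → 79.
Rows: 141 × 32/36 = 125.33 → 125.
border pick-up: 56 × 35/31 = 63.23 → 63.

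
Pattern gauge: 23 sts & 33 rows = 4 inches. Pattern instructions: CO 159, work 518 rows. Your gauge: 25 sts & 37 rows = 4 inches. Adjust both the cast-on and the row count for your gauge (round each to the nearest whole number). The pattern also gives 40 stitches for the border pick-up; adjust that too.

Cast on 173 stitches; work 581 rows; border pick-up 43 stitches.

Stitches: 159 × 25/23 = 172.83 → 173.
Rows: 518 × 37/33 = 580.79 → 581.
border pick-up: 40 × 25/23 = 43.48 → 43.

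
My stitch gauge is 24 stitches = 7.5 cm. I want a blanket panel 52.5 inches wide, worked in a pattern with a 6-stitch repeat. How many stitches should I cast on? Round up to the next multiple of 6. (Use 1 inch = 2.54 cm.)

52.5 in = 52.5 × 2.54 = 133.35 cm.
24 / 7.5 = 3.2 sts/cm.
133.35 × 3.2 = 426.72 sts.
→ 432.

CO 432 sts.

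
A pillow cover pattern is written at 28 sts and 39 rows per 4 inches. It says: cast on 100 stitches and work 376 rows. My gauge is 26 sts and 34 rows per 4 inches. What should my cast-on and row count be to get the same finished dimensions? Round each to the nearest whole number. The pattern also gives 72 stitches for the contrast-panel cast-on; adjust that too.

Cast on 93 stitches; work 328 rows; contrast-panel cast-on 67 stitches.

Stitches: 100 × 26/28 = 92.86 → 93.
Rows: 376 × 34/39 = 327.79 → 328.
contrast-panel cast-on: 72 × 26/28 = 66.86 → 67.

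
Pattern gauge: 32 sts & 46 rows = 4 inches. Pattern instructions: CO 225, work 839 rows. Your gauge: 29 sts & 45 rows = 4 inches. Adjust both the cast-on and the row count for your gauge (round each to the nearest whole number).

Cast on 204 stitches; work 821 rows.

Stitches: 225 × 29/32 = 203.91 → 204.
Rows: 839 × 45/46 = 820.76 → 821.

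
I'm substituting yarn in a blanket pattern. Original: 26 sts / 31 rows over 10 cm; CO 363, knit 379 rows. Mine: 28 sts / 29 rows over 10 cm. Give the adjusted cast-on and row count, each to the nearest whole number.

Stitches: 363 × 28/26 = 390.92 → 391.
Rows: 379 × 29/31 = 354.55 → 355.

Cast on 391 stitches; work 355 rows.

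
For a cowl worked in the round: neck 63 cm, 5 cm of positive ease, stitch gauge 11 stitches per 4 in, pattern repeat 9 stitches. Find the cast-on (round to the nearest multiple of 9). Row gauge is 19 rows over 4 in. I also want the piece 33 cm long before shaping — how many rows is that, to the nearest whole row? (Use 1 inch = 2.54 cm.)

Cast on 72 stitches; work 62 rows.

Finished = 63 + 5 = 68 cm.
68 cm × 1/2.54 = 26.77 inches.
11/4 = 2.75 sts per in; 26.77 × 2.75 = 73.62 sts.
Nearest multiple of 9 → 72.
33 cm = 12.99 inches; × 4.75 = 61.71 → 62 rows.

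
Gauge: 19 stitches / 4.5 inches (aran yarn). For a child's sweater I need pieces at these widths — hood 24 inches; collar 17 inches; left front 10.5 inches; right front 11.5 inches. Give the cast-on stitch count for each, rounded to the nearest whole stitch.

hood 101; collar 72; left front 44; right front 49.

Rate = 19/4.5 = 4.222 sts per in.
hood: 24 × 4.222 = 101.33 → 101.
collar: 17 × 4.222 = 71.78 → 72.
left front: 10.5 × 4.222 = 44.33 → 44.
right front: 11.5 × 4.222 = 48.56 → 49.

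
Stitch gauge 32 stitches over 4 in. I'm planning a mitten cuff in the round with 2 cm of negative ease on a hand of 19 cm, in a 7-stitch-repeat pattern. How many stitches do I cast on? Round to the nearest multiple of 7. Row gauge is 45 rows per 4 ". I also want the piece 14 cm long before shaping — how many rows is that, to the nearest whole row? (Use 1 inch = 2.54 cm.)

Cast on 56 stitches; work 62 rows.

Finished = 19 − 2 = 17 cm.
17 cm × 1/2.54 = 6.69 inches.
32/4 = 8 sts per in; 6.69 × 8 = 53.54 sts.
Nearest multiple of 7 → 56.
14 cm = 5.51 inches; × 11.25 = 62.01 → 62 rows.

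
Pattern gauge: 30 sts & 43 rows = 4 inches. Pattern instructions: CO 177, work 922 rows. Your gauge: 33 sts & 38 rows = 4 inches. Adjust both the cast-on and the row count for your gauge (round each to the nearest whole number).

Cast on 195 stitches; work 815 rows.

Stitches: 177 × 33/30 = 194.70 → 195.
Rows: 922 × 38/43 = 814.79 → 815.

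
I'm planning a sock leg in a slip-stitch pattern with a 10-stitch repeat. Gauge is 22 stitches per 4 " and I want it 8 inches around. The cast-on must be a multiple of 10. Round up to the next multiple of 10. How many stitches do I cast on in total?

22 / 4 = 5.5 sts per inch.
8 × 5.5 = 44.00 sts.
Next multiple of 10: 50.

CO 50 sts.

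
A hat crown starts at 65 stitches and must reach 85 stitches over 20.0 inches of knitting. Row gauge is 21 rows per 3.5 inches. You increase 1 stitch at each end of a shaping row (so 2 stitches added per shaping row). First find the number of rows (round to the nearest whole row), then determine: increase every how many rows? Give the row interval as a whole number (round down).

Rows = 20.0 × 6 = 120.0 → 120 rows.
Stitches to add: 20 → 10 shaping rows (at 2 st each).
120 / 10 = 12.00 → every 12 rows.

Increase every 12th row.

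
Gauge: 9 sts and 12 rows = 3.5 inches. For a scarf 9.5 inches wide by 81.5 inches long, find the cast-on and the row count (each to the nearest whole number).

Stitch gauge = 9/3.5 = 2.571 sts/in; 9.5 × 2.571 = 24.43 → 24 sts.
Row gauge = 12/3.5 = 3.429 rows/in; 81.5 × 3.429 = 279.43 → 279 rows.

Cast on 24 stitches and work 279 rows.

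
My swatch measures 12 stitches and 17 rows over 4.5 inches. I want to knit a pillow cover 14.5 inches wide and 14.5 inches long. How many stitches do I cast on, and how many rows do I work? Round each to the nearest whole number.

Cast on 39 stitches and work 55 rows.

Stitch gauge = 12/4.5 = 2.667 sts/in; 14.5 × 2.667 = 38.67 → 39 sts.
Row gauge = 17/4.5 = 3.778 rows/in; 14.5 × 3.778 = 54.78 → 55 rows.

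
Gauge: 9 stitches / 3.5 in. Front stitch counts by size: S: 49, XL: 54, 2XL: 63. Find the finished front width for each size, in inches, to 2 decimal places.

S 19.06 inches; XL 21.00 inches; 2XL 24.50 inches.

9/3.5 = 2.571 sts per in.
S: 49 / 2.571 = 19.056 → 19.06 in.
XL: 54 / 2.571 = 21.000 → 21.00 in.
2XL: 63 / 2.571 = 24.500 → 24.50 in.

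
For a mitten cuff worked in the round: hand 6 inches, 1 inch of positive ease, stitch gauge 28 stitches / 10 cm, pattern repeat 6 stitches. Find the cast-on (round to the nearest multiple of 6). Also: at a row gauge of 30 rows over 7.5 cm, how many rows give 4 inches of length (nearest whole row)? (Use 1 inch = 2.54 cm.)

Cast on 48 stitches; work 41 rows.

Finished = 6 + 1 = 7 inches.
7 inches × 2.54 = 17.78 cm.
28/10 = 2.8 sts per cm; 17.78 × 2.8 = 49.78 sts.
Nearest multiple of 6 → 48.
4 inches = 10.16 cm; × 4 = 40.64 → 41 rows.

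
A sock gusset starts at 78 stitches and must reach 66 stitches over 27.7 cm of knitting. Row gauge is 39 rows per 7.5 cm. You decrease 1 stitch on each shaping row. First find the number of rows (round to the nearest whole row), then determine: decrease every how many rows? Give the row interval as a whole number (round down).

Decrease every 12th row.

Rows = 27.7 × 5.2 = 144.0 → 144 rows.
Stitches to remove: 12 → 12 shaping rows (at 1 st each).
144 / 12 = 12.00 → every 12 rows.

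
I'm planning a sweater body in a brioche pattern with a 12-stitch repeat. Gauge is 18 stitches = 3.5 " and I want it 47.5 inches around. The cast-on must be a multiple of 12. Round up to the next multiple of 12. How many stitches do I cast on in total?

18 / 3.5 = 5.143 sts per inch.
47.5 × 5.143 = 244.29 sts.
Next multiple of 12: 252.

CO 252 sts.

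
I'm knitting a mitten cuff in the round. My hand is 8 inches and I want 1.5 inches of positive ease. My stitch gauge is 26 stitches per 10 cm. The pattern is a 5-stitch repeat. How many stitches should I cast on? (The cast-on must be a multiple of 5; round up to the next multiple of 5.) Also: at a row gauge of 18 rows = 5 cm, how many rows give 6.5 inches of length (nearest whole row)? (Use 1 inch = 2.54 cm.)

Cast on 65 stitches; work 59 rows.

Finished = 8 + 1.5 = 9.5 inches.
9.5 inches × 2.54 = 24.13 cm.
26/10 = 2.6 sts per cm; 24.13 × 2.6 = 62.74 sts.
Next multiple of 5 → 65.
6.5 inches = 16.51 cm; × 3.6 = 59.44 → 59 rows.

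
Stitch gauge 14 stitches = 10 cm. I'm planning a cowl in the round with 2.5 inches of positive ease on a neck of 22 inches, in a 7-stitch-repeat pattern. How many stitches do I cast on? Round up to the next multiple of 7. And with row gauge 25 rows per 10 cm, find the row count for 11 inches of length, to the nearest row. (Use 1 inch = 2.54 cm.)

Cast on 91 stitches; work 70 rows.

Finished = 22 + 2.5 = 24.5 inches.
24.5 inches × 2.54 = 62.23 cm.
14/10 = 1.4 sts per cm; 62.23 × 1.4 = 87.12 sts.
Next multiple of 7 → 91.
11 inches = 27.94 cm; × 2.5 = 69.85 → 70 rows.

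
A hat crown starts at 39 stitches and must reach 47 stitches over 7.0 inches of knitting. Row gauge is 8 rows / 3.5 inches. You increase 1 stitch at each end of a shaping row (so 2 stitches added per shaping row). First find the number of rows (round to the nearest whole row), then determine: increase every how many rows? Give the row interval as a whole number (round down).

Increase every 4th row.

Rows = 7.0 × 2.286 = 16.0 → 16 rows.
Stitches to add: 8 → 4 shaping rows (at 2 st each).
16 / 4 = 4.00 → every 4 rows.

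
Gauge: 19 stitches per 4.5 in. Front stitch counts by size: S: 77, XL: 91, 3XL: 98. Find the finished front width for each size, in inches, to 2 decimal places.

S 18.24 inches; XL 21.55 inches; 3XL 23.21 inches.

19/4.5 = 4.222 sts per in.
S: 77 / 4.222 = 18.237 → 18.24 in.
XL: 91 / 4.222 = 21.553 → 21.55 in.
3XL: 98 / 4.222 = 23.211 → 23.21 in.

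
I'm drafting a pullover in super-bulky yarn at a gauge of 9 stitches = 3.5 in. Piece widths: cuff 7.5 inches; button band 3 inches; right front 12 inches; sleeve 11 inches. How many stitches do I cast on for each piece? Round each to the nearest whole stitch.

cuff 19; button band 8; right front 31; sleeve 28.

Rate = 9/3.5 = 2.571 sts per in.
cuff: 7.5 × 2.571 = 19.29 → 19.
button band: 3 × 2.571 = 7.71 → 8.
right front: 12 × 2.571 = 30.86 → 31.
sleeve: 11 × 2.571 = 28.29 → 28.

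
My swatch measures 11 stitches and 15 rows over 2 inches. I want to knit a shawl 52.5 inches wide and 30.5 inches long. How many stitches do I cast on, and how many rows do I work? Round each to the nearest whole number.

Cast on 289 stitches and work 229 rows.

Stitch gauge = 11/2 = 5.5 sts/in; 52.5 × 5.5 = 288.75 → 289 sts.
Row gauge = 15/2 = 7.5 rows/in; 30.5 × 7.5 = 228.75 → 229 rows.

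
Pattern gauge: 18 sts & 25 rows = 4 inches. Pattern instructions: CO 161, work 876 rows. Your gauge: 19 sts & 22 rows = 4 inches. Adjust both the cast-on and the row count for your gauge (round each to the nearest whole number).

Stitches: 161 × 19/18 = 169.94 → 170.
Rows: 876 × 22/25 = 770.88 → 771.

Cast on 170 stitches; work 771 rows.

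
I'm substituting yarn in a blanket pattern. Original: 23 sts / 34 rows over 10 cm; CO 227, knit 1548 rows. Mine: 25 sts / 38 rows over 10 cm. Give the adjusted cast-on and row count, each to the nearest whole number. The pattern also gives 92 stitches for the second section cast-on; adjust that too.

Cast on 247 stitches; work 1730 rows; second section cast-on 100 stitches.

Stitches: 227 × 25/23 = 246.74 → 247.
Rows: 1548 × 38/34 = 1730.12 → 1730.
second section cast-on: 92 × 25/23 = 100.00 → 100.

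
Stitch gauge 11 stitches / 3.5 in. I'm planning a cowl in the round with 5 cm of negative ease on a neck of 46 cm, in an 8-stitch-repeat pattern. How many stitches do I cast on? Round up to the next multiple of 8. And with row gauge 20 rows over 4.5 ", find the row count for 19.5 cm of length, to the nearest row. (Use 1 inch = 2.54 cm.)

Finished = 46 − 5 = 41 cm.
41 cm × 1/2.54 = 16.14 inches.
11/3.5 = 3.143 sts per in; 16.14 × 3.143 = 50.73 sts.
Next multiple of 8 → 56.
19.5 cm = 7.68 inches; × 4.444 = 34.12 → 34 rows.

Cast on 56 stitches; work 34 rows.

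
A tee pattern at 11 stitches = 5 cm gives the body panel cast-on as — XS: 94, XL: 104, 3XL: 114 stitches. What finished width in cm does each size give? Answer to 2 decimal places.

11/5 = 2.2 sts per cm.
XS: 94 / 2.2 = 42.727 → 42.73 cm.
XL: 104 / 2.2 = 47.273 → 47.27 cm.
3XL: 114 / 2.2 = 51.818 → 51.82 cm.

XS 42.73 cm; XL 47.27 cm; 3XL 51.82 cm.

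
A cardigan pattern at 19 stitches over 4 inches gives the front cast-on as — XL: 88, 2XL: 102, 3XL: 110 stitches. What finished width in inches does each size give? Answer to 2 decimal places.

19/4 = 4.75 sts per in.
XL: 88 / 4.75 = 18.526 → 18.53 in.
2XL: 102 / 4.75 = 21.474 → 21.47 in.
3XL: 110 / 4.75 = 23.158 → 23.16 in.

XL 18.53 inches; 2XL 21.47 inches; 3XL 23.16 inches.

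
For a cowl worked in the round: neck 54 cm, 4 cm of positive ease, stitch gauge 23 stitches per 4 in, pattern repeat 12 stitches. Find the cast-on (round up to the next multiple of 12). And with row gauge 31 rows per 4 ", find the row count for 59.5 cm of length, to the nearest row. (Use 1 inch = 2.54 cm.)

Cast on 132 stitches; work 182 rows.

Finished = 54 + 4 = 58 cm.
58 cm × 1/2.54 = 22.83 inches.
23/4 = 5.75 sts per in; 22.83 × 5.75 = 131.30 sts.
Next multiple of 12 → 132.
59.5 cm = 23.43 inches; × 7.75 = 181.55 → 182 rows.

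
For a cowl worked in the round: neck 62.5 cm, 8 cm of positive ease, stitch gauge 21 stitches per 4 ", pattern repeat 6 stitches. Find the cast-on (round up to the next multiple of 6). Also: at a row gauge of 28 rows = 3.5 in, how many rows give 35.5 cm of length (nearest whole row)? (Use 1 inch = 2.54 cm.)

Finished = 62.5 + 8 = 70.5 cm.
70.5 cm × 1/2.54 = 27.76 inches.
21/4 = 5.25 sts per in; 27.76 × 5.25 = 145.72 sts.
Next multiple of 6 → 150.
35.5 cm = 13.98 inches; × 8 = 111.81 → 112 rows.

Cast on 150 stitches; work 112 rows.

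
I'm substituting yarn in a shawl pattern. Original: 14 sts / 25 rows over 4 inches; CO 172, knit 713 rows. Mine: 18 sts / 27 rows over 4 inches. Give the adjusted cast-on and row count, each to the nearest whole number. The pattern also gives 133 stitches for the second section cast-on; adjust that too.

Cast on 221 stitches; work 770 rows; second section cast-on 171 stitches.

Stitches: 172 × 18/14 = 221.14 → 221.
Rows: 713 × 27/25 = 770.04 → 770.
second section cast-on: 133 × 18/14 = 171.00 → 171.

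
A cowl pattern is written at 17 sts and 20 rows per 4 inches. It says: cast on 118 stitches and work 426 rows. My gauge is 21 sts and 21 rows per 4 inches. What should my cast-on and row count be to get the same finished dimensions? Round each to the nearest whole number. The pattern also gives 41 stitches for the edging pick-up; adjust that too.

Stitches: 118 × 21/17 = 145.76 → 146.
Rows: 426 × 21/20 = 447.30 → 447.
edging pick-up: 41 × 21/17 = 50.65 → 51.

Cast on 146 stitches; work 447 rows; edging pick-up 51 stitches.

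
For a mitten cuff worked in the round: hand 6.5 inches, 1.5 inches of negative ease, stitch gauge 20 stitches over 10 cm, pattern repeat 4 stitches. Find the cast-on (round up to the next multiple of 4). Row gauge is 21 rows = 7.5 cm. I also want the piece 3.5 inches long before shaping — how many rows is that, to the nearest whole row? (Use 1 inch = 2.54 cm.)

Cast on 28 stitches; work 25 rows.

Finished = 6.5 − 1.5 = 5 inches.
5 inches × 2.54 = 12.70 cm.
20/10 = 2 sts per cm; 12.70 × 2 = 25.40 sts.
Next multiple of 4 → 28.
3.5 inches = 8.89 cm; × 2.8 = 24.89 → 25 rows.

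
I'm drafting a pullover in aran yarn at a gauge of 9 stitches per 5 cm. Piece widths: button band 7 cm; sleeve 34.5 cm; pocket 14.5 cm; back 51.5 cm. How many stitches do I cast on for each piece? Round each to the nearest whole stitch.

button band 13; sleeve 62; pocket 26; back 93.

Rate = 9/5 = 1.8 sts per cm.
button band: 7 × 1.8 = 12.60 → 13.
sleeve: 34.5 × 1.8 = 62.10 → 62.
pocket: 14.5 × 1.8 = 26.10 → 26.
back: 51.5 × 1.8 = 92.70 → 93.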